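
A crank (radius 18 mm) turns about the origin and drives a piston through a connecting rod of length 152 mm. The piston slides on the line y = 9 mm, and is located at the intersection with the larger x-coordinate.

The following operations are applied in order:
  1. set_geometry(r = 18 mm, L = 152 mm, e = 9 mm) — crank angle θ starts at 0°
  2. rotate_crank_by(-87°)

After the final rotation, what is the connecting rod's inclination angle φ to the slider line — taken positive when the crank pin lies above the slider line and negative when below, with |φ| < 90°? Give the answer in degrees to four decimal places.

set_geometry: r = 18 mm, L = 152 mm, e = 9 mm; θ ← 0°
rotate_crank_by(-87°): θ ← 0° -87° = -87°
crank pin P = (r cos θ, r sin θ) = (0.942047, -17.975332)
h = r sin θ − e = -17.975332 − 9 = -26.975332
sin φ = h / L = -26.975332 / 152 = -0.17746929
φ = arcsin(-0.17746929) = -10.222387°

-10.2224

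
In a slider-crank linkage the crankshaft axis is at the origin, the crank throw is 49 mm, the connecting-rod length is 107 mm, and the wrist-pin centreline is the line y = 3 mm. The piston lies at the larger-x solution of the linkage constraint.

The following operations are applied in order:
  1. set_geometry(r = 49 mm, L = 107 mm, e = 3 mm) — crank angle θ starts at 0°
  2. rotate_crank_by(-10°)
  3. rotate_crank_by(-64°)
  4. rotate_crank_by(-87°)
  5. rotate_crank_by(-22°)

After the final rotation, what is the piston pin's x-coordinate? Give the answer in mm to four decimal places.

58.0663

set_geometry: r = 49 mm, L = 107 mm, e = 3 mm; θ ← 0°
rotate_crank_by(-10°): θ ← 0° -10° = -10°
rotate_crank_by(-64°): θ ← -10° -64° = -74°
rotate_crank_by(-87°): θ ← -74° -87° = -161°
rotate_crank_by(-22°): θ ← -161° -22° = -183°
crank pin P = (r cos θ, r sin θ) = (-48.932847, 2.564462)
h = r sin θ − e = 2.564462 − 3 = -0.435538
x = r cos θ + √(L² − h²) = -48.932847 + √(11449.0 − 0.1897) = -48.932847 + 106.999114 = 58.066266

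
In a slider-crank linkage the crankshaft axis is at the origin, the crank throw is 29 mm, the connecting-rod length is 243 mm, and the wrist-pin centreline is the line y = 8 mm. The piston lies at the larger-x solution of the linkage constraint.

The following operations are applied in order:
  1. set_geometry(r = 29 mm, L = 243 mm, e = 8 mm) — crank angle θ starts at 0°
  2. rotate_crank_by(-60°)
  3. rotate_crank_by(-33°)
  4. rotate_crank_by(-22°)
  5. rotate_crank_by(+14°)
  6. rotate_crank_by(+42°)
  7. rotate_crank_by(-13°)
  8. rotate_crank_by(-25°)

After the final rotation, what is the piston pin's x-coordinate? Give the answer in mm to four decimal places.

set_geometry: r = 29 mm, L = 243 mm, e = 8 mm; θ ← 0°
rotate_crank_by(-60°): θ ← 0° -60° = -60°
rotate_crank_by(-33°): θ ← -60° -33° = -93°
rotate_crank_by(-22°): θ ← -93° -22° = -115°
rotate_crank_by(+14°): θ ← -115° +14° = -101°
rotate_crank_by(+42°): θ ← -101° +42° = -59°
rotate_crank_by(-13°): θ ← -59° -13° = -72°
rotate_crank_by(-25°): θ ← -72° -25° = -97°
crank pin P = (r cos θ, r sin θ) = (-3.534211, -28.783838)
h = r sin θ − e = -28.783838 − 8 = -36.783838
x = r cos θ + √(L² − h²) = -3.534211 + √(59049.0 − 1353.0508) = -3.534211 + 240.199811 = 236.665600

236.6656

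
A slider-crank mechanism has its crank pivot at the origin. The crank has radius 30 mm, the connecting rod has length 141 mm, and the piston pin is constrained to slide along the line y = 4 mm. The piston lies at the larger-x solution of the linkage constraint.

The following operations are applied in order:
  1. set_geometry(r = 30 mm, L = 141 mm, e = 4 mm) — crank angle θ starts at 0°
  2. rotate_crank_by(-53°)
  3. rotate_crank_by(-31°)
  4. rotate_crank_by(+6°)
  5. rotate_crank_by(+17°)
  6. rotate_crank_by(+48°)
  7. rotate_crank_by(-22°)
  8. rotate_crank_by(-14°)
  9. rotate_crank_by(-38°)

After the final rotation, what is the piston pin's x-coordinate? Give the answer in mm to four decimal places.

138.4196

set_geometry: r = 30 mm, L = 141 mm, e = 4 mm; θ ← 0°
rotate_crank_by(-53°): θ ← 0° -53° = -53°
rotate_crank_by(-31°): θ ← -53° -31° = -84°
rotate_crank_by(+6°): θ ← -84° +6° = -78°
rotate_crank_by(+17°): θ ← -78° +17° = -61°
rotate_crank_by(+48°): θ ← -61° +48° = -13°
rotate_crank_by(-22°): θ ← -13° -22° = -35°
rotate_crank_by(-14°): θ ← -35° -14° = -49°
rotate_crank_by(-38°): θ ← -49° -38° = -87°
crank pin P = (r cos θ, r sin θ) = (1.570079, -29.958886)
h = r sin θ − e = -29.958886 − 4 = -33.958886
x = r cos θ + √(L² − h²) = 1.570079 + √(19881.0 − 1153.2059) = 1.570079 + 136.849531 = 138.419609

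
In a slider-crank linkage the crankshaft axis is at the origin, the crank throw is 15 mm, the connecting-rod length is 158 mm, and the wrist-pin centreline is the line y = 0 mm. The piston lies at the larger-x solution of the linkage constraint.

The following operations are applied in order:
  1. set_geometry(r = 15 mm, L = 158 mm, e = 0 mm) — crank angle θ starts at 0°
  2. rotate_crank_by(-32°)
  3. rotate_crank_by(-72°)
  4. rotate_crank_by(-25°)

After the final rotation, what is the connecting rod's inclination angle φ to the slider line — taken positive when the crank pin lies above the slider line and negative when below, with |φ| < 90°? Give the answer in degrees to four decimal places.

-4.2311

set_geometry: r = 15 mm, L = 158 mm, e = 0 mm; θ ← 0°
rotate_crank_by(-32°): θ ← 0° -32° = -32°
rotate_crank_by(-72°): θ ← -32° -72° = -104°
rotate_crank_by(-25°): θ ← -104° -25° = -129°
crank pin P = (r cos θ, r sin θ) = (-9.439806, -11.657189)
h = r sin θ − e = -11.657189 − 0 = -11.657189
sin φ = h / L = -11.657189 / 158 = -0.07377968
φ = arcsin(-0.07377968) = -4.231109°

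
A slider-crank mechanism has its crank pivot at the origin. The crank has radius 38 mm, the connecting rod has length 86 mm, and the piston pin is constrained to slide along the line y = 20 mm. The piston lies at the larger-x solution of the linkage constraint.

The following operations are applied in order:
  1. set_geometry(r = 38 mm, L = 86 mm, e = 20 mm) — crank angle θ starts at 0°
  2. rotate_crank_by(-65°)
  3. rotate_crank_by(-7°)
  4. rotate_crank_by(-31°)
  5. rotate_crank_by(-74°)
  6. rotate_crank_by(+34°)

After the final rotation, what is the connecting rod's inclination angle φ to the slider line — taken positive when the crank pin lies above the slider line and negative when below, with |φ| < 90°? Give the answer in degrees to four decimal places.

set_geometry: r = 38 mm, L = 86 mm, e = 20 mm; θ ← 0°
rotate_crank_by(-65°): θ ← 0° -65° = -65°
rotate_crank_by(-7°): θ ← -65° -7° = -72°
rotate_crank_by(-31°): θ ← -72° -31° = -103°
rotate_crank_by(-74°): θ ← -103° -74° = -177°
rotate_crank_by(+34°): θ ← -177° +34° = -143°
crank pin P = (r cos θ, r sin θ) = (-30.348149, -22.868971)
h = r sin θ − e = -22.868971 − 20 = -42.868971
sin φ = h / L = -42.868971 / 86 = -0.49847641
φ = arcsin(-0.49847641) = -29.899251°

-29.8993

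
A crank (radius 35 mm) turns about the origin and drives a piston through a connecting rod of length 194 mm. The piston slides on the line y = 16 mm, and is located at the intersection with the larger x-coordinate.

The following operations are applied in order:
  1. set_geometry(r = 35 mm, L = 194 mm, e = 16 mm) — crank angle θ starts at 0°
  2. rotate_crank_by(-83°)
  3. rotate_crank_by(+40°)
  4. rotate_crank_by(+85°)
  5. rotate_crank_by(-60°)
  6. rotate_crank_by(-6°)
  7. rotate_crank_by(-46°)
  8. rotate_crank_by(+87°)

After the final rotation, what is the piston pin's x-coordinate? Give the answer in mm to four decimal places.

227.3849

set_geometry: r = 35 mm, L = 194 mm, e = 16 mm; θ ← 0°
rotate_crank_by(-83°): θ ← 0° -83° = -83°
rotate_crank_by(+40°): θ ← -83° +40° = -43°
rotate_crank_by(+85°): θ ← -43° +85° = 42°
rotate_crank_by(-60°): θ ← 42° -60° = -18°
rotate_crank_by(-6°): θ ← -18° -6° = -24°
rotate_crank_by(-46°): θ ← -24° -46° = -70°
rotate_crank_by(+87°): θ ← -70° +87° = 17°
crank pin P = (r cos θ, r sin θ) = (33.470666, 10.233010)
h = r sin θ − e = 10.233010 − 16 = -5.766990
x = r cos θ + √(L² − h²) = 33.470666 + √(37636.0 − 33.2582) = 33.470666 + 193.914264 = 227.384931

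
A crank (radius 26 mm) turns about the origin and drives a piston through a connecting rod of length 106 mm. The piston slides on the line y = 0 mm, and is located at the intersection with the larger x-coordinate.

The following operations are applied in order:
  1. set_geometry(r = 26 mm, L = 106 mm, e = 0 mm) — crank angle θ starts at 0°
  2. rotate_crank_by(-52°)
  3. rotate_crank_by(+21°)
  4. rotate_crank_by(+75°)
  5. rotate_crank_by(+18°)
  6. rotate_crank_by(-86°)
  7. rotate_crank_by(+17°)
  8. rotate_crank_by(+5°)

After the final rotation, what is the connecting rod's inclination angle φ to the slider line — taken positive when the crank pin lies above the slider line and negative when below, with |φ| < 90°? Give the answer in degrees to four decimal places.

-0.4905

set_geometry: r = 26 mm, L = 106 mm, e = 0 mm; θ ← 0°
rotate_crank_by(-52°): θ ← 0° -52° = -52°
rotate_crank_by(+21°): θ ← -52° +21° = -31°
rotate_crank_by(+75°): θ ← -31° +75° = 44°
rotate_crank_by(+18°): θ ← 44° +18° = 62°
rotate_crank_by(-86°): θ ← 62° -86° = -24°
rotate_crank_by(+17°): θ ← -24° +17° = -7°
rotate_crank_by(+5°): θ ← -7° +5° = -2°
crank pin P = (r cos θ, r sin θ) = (25.984162, -0.907387)
h = r sin θ − e = -0.907387 − 0 = -0.907387
sin φ = h / L = -0.907387 / 106 = -0.00856025
φ = arcsin(-0.00856025) = -0.490472°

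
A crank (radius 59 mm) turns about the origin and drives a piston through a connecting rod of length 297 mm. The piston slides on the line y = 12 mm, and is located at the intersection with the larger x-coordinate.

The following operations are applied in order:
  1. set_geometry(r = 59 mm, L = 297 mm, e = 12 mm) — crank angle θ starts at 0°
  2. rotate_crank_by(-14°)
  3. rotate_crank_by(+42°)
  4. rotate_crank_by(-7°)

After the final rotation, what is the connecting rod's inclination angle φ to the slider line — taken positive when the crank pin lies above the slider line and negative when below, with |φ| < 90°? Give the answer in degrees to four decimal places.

1.7642

set_geometry: r = 59 mm, L = 297 mm, e = 12 mm; θ ← 0°
rotate_crank_by(-14°): θ ← 0° -14° = -14°
rotate_crank_by(+42°): θ ← -14° +42° = 28°
rotate_crank_by(-7°): θ ← 28° -7° = 21°
crank pin P = (r cos θ, r sin θ) = (55.081245, 21.143709)
h = r sin θ − e = 21.143709 − 12 = 9.143709
sin φ = h / L = 9.143709 / 297 = 0.03078690
φ = arcsin(0.03078690) = 1.764238°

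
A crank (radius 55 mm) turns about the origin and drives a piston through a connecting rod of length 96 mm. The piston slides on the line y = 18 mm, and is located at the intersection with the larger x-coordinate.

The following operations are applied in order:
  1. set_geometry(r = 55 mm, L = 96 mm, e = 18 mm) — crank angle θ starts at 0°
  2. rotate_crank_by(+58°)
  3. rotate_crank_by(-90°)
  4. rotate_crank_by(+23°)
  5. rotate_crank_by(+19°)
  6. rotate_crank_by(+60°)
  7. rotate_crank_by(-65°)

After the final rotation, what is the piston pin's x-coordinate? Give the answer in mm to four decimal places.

set_geometry: r = 55 mm, L = 96 mm, e = 18 mm; θ ← 0°
rotate_crank_by(+58°): θ ← 0° +58° = 58°
rotate_crank_by(-90°): θ ← 58° -90° = -32°
rotate_crank_by(+23°): θ ← -32° +23° = -9°
rotate_crank_by(+19°): θ ← -9° +19° = 10°
rotate_crank_by(+60°): θ ← 10° +60° = 70°
rotate_crank_by(-65°): θ ← 70° -65° = 5°
crank pin P = (r cos θ, r sin θ) = (54.790708, 4.793566)
h = r sin θ − e = 4.793566 − 18 = -13.206434
x = r cos θ + √(L² − h²) = 54.790708 + √(9216.0 − 174.4099) = 54.790708 + 95.087276 = 149.877985

149.8780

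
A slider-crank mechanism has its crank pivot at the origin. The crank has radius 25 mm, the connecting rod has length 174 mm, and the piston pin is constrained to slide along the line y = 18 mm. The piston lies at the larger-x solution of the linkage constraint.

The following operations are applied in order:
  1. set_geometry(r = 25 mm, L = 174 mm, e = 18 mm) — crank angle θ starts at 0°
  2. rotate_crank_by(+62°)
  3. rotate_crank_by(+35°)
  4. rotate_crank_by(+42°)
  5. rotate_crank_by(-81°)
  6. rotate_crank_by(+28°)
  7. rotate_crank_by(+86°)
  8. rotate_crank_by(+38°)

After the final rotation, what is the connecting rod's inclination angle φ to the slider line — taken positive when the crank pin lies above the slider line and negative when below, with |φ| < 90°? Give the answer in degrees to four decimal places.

-10.0954

set_geometry: r = 25 mm, L = 174 mm, e = 18 mm; θ ← 0°
rotate_crank_by(+62°): θ ← 0° +62° = 62°
rotate_crank_by(+35°): θ ← 62° +35° = 97°
rotate_crank_by(+42°): θ ← 97° +42° = 139°
rotate_crank_by(-81°): θ ← 139° -81° = 58°
rotate_crank_by(+28°): θ ← 58° +28° = 86°
rotate_crank_by(+86°): θ ← 86° +86° = 172°
rotate_crank_by(+38°): θ ← 172° +38° = 210°
crank pin P = (r cos θ, r sin θ) = (-21.650635, -12.500000)
h = r sin θ − e = -12.500000 − 18 = -30.500000
sin φ = h / L = -30.500000 / 174 = -0.17528736
φ = arcsin(-0.17528736) = -10.095381°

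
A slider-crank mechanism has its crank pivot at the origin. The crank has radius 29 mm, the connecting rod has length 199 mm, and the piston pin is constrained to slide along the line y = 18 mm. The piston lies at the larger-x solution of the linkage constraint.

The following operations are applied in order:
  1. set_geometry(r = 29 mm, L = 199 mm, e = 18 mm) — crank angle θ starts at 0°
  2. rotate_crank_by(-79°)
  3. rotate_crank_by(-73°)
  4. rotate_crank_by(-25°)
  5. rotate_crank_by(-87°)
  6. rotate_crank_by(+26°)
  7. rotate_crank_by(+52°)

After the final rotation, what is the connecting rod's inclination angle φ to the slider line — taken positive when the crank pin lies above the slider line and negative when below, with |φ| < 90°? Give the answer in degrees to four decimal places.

set_geometry: r = 29 mm, L = 199 mm, e = 18 mm; θ ← 0°
rotate_crank_by(-79°): θ ← 0° -79° = -79°
rotate_crank_by(-73°): θ ← -79° -73° = -152°
rotate_crank_by(-25°): θ ← -152° -25° = -177°
rotate_crank_by(-87°): θ ← -177° -87° = -264°
rotate_crank_by(+26°): θ ← -264° +26° = -238°
rotate_crank_by(+52°): θ ← -238° +52° = -186°
crank pin P = (r cos θ, r sin θ) = (-28.841135, 3.031325)
h = r sin θ − e = 3.031325 − 18 = -14.968675
sin φ = h / L = -14.968675 / 199 = -0.07521947
φ = arcsin(-0.07521947) = -4.313833°

-4.3138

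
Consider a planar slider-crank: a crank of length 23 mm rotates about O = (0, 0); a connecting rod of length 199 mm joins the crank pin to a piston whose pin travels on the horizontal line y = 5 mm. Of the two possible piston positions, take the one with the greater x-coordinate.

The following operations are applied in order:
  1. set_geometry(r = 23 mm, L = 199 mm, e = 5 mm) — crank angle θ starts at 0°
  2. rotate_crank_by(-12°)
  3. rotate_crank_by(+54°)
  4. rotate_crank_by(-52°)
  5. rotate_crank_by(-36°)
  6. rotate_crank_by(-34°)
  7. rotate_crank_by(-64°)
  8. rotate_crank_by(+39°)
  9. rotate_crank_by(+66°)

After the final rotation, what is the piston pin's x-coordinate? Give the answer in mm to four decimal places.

215.9192

set_geometry: r = 23 mm, L = 199 mm, e = 5 mm; θ ← 0°
rotate_crank_by(-12°): θ ← 0° -12° = -12°
rotate_crank_by(+54°): θ ← -12° +54° = 42°
rotate_crank_by(-52°): θ ← 42° -52° = -10°
rotate_crank_by(-36°): θ ← -10° -36° = -46°
rotate_crank_by(-34°): θ ← -46° -34° = -80°
rotate_crank_by(-64°): θ ← -80° -64° = -144°
rotate_crank_by(+39°): θ ← -144° +39° = -105°
rotate_crank_by(+66°): θ ← -105° +66° = -39°
crank pin P = (r cos θ, r sin θ) = (17.874357, -14.474369)
h = r sin θ − e = -14.474369 − 5 = -19.474369
x = r cos θ + √(L² − h²) = 17.874357 + √(39601.0 − 379.2510) = 17.874357 + 198.044816 = 215.919173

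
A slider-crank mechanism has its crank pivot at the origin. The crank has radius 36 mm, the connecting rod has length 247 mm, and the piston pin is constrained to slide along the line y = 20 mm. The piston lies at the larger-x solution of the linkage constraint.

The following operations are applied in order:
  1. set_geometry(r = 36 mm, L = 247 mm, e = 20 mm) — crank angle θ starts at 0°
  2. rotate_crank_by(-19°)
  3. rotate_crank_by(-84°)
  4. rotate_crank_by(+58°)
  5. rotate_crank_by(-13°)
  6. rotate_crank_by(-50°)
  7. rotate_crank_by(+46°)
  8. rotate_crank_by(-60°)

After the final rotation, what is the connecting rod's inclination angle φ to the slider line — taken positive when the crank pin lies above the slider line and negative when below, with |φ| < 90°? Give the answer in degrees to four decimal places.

set_geometry: r = 36 mm, L = 247 mm, e = 20 mm; θ ← 0°
rotate_crank_by(-19°): θ ← 0° -19° = -19°
rotate_crank_by(-84°): θ ← -19° -84° = -103°
rotate_crank_by(+58°): θ ← -103° +58° = -45°
rotate_crank_by(-13°): θ ← -45° -13° = -58°
rotate_crank_by(-50°): θ ← -58° -50° = -108°
rotate_crank_by(+46°): θ ← -108° +46° = -62°
rotate_crank_by(-60°): θ ← -62° -60° = -122°
crank pin P = (r cos θ, r sin θ) = (-19.077094, -30.529731)
h = r sin θ − e = -30.529731 − 20 = -50.529731
sin φ = h / L = -50.529731 / 247 = -0.20457381
φ = arcsin(-0.20457381) = -11.804552°

-11.8046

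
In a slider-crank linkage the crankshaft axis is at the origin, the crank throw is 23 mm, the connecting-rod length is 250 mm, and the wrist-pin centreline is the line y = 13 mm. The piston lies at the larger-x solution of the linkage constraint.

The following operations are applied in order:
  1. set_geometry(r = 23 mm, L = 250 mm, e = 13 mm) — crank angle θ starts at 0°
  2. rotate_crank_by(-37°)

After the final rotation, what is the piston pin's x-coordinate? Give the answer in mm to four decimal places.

266.9235

set_geometry: r = 23 mm, L = 250 mm, e = 13 mm; θ ← 0°
rotate_crank_by(-37°): θ ← 0° -37° = -37°
crank pin P = (r cos θ, r sin θ) = (18.368617, -13.841746)
h = r sin θ − e = -13.841746 − 13 = -26.841746
x = r cos θ + √(L² − h²) = 18.368617 + √(62500.0 − 720.4793) = 18.368617 + 248.554865 = 266.923481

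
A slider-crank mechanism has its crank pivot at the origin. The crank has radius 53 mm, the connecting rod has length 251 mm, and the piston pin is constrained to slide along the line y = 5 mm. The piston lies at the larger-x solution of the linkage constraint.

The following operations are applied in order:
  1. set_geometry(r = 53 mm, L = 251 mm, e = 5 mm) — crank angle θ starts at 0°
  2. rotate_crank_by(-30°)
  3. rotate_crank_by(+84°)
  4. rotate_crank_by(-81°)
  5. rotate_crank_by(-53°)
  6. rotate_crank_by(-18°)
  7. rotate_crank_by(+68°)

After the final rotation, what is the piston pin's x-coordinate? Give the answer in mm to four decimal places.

294.9149

set_geometry: r = 53 mm, L = 251 mm, e = 5 mm; θ ← 0°
rotate_crank_by(-30°): θ ← 0° -30° = -30°
rotate_crank_by(+84°): θ ← -30° +84° = 54°
rotate_crank_by(-81°): θ ← 54° -81° = -27°
rotate_crank_by(-53°): θ ← -27° -53° = -80°
rotate_crank_by(-18°): θ ← -80° -18° = -98°
rotate_crank_by(+68°): θ ← -98° +68° = -30°
crank pin P = (r cos θ, r sin θ) = (45.899346, -26.500000)
h = r sin θ − e = -26.500000 − 5 = -31.500000
x = r cos θ + √(L² − h²) = 45.899346 + √(63001.0 − 992.2500) = 45.899346 + 249.015562 = 294.914908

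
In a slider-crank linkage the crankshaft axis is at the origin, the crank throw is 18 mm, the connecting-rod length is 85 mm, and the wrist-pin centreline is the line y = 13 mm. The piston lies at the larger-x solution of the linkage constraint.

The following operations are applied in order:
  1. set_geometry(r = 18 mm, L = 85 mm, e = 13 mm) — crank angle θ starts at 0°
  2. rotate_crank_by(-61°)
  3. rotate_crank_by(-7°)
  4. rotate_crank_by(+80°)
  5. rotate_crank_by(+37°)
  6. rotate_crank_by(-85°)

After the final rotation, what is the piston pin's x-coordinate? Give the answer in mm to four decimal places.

set_geometry: r = 18 mm, L = 85 mm, e = 13 mm; θ ← 0°
rotate_crank_by(-61°): θ ← 0° -61° = -61°
rotate_crank_by(-7°): θ ← -61° -7° = -68°
rotate_crank_by(+80°): θ ← -68° +80° = 12°
rotate_crank_by(+37°): θ ← 12° +37° = 49°
rotate_crank_by(-85°): θ ← 49° -85° = -36°
crank pin P = (r cos θ, r sin θ) = (14.562306, -10.580135)
h = r sin θ − e = -10.580135 − 13 = -23.580135
x = r cos θ + √(L² − h²) = 14.562306 + √(7225.0 − 556.0227) = 14.562306 + 81.663806 = 96.226112

96.2261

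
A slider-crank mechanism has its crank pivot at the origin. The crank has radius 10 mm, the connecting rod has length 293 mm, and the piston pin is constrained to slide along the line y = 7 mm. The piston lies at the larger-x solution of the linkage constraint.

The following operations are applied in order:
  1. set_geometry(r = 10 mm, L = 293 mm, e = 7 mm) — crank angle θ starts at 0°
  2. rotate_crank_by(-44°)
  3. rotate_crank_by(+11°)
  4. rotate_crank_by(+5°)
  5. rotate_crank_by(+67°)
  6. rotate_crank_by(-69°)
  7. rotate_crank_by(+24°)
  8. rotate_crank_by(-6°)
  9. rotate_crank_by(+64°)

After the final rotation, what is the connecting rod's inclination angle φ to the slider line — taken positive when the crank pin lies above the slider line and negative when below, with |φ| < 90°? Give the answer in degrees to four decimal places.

set_geometry: r = 10 mm, L = 293 mm, e = 7 mm; θ ← 0°
rotate_crank_by(-44°): θ ← 0° -44° = -44°
rotate_crank_by(+11°): θ ← -44° +11° = -33°
rotate_crank_by(+5°): θ ← -33° +5° = -28°
rotate_crank_by(+67°): θ ← -28° +67° = 39°
rotate_crank_by(-69°): θ ← 39° -69° = -30°
rotate_crank_by(+24°): θ ← -30° +24° = -6°
rotate_crank_by(-6°): θ ← -6° -6° = -12°
rotate_crank_by(+64°): θ ← -12° +64° = 52°
crank pin P = (r cos θ, r sin θ) = (6.156615, 7.880108)
h = r sin θ − e = 7.880108 − 7 = 0.880108
sin φ = h / L = 0.880108 / 293 = 0.00300378
φ = arcsin(0.00300378) = 0.172104°

0.1721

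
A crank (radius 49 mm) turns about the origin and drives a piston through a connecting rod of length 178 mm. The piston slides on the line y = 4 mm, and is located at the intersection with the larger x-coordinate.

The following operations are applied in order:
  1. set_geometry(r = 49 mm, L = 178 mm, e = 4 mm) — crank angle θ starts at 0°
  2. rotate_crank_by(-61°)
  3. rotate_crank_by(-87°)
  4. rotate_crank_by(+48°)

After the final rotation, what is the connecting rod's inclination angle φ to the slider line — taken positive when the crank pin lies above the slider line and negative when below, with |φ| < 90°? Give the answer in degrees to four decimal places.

set_geometry: r = 49 mm, L = 178 mm, e = 4 mm; θ ← 0°
rotate_crank_by(-61°): θ ← 0° -61° = -61°
rotate_crank_by(-87°): θ ← -61° -87° = -148°
rotate_crank_by(+48°): θ ← -148° +48° = -100°
crank pin P = (r cos θ, r sin θ) = (-8.508761, -48.255580)
h = r sin θ − e = -48.255580 − 4 = -52.255580
sin φ = h / L = -52.255580 / 178 = -0.29357067
φ = arcsin(-0.29357067) = -17.071848°

-17.0718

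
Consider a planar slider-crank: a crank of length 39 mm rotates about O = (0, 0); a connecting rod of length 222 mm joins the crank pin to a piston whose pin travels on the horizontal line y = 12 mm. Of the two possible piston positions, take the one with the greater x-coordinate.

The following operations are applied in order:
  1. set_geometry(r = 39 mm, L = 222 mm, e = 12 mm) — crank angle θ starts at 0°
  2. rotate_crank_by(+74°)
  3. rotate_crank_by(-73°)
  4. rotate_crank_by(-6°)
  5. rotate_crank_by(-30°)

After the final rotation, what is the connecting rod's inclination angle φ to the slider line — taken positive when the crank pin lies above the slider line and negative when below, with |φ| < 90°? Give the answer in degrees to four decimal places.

set_geometry: r = 39 mm, L = 222 mm, e = 12 mm; θ ← 0°
rotate_crank_by(+74°): θ ← 0° +74° = 74°
rotate_crank_by(-73°): θ ← 74° -73° = 1°
rotate_crank_by(-6°): θ ← 1° -6° = -5°
rotate_crank_by(-30°): θ ← -5° -30° = -35°
crank pin P = (r cos θ, r sin θ) = (31.946930, -22.369481)
h = r sin θ − e = -22.369481 − 12 = -34.369481
sin φ = h / L = -34.369481 / 222 = -0.15481748
φ = arcsin(-0.15481748) = -8.906211°

-8.9062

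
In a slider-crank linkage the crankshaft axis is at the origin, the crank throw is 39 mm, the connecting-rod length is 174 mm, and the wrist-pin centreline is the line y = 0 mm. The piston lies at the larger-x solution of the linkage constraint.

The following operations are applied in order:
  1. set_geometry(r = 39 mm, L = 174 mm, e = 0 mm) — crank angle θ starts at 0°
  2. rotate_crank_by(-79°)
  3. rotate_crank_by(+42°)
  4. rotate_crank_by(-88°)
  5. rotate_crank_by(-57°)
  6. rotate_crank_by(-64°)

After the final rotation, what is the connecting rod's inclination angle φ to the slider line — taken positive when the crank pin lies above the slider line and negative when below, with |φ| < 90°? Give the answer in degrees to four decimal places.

set_geometry: r = 39 mm, L = 174 mm, e = 0 mm; θ ← 0°
rotate_crank_by(-79°): θ ← 0° -79° = -79°
rotate_crank_by(+42°): θ ← -79° +42° = -37°
rotate_crank_by(-88°): θ ← -37° -88° = -125°
rotate_crank_by(-57°): θ ← -125° -57° = -182°
rotate_crank_by(-64°): θ ← -182° -64° = -246°
crank pin P = (r cos θ, r sin θ) = (-15.862729, 35.628273)
h = r sin θ − e = 35.628273 − 0 = 35.628273
sin φ = h / L = 35.628273 / 174 = 0.20476019
φ = arcsin(0.20476019) = 11.815461°

11.8155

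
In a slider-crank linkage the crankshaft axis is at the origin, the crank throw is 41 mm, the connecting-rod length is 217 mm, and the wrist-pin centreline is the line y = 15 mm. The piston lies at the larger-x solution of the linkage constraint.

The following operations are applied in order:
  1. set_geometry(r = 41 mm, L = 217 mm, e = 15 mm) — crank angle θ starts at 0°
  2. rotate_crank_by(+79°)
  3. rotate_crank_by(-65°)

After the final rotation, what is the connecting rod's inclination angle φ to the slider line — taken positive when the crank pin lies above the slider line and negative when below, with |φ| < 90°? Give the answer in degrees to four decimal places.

-1.3417

set_geometry: r = 41 mm, L = 217 mm, e = 15 mm; θ ← 0°
rotate_crank_by(+79°): θ ← 0° +79° = 79°
rotate_crank_by(-65°): θ ← 79° -65° = 14°
crank pin P = (r cos θ, r sin θ) = (39.782125, 9.918798)
h = r sin θ − e = 9.918798 − 15 = -5.081202
sin φ = h / L = -5.081202 / 217 = -0.02341568
φ = arcsin(-0.02341568) = -1.341742°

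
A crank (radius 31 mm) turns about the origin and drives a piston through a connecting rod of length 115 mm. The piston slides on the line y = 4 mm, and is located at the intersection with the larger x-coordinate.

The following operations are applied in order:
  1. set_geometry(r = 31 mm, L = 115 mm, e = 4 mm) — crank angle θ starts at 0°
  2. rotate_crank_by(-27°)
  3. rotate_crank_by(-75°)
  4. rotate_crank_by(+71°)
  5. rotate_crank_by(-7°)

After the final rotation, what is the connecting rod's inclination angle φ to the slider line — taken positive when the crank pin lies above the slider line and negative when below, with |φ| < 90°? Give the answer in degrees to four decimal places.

set_geometry: r = 31 mm, L = 115 mm, e = 4 mm; θ ← 0°
rotate_crank_by(-27°): θ ← 0° -27° = -27°
rotate_crank_by(-75°): θ ← -27° -75° = -102°
rotate_crank_by(+71°): θ ← -102° +71° = -31°
rotate_crank_by(-7°): θ ← -31° -7° = -38°
crank pin P = (r cos θ, r sin θ) = (24.428333, -19.085506)
h = r sin θ − e = -19.085506 − 4 = -23.085506
sin φ = h / L = -23.085506 / 115 = -0.20074353
φ = arcsin(-0.20074353) = -11.580442°

-11.5804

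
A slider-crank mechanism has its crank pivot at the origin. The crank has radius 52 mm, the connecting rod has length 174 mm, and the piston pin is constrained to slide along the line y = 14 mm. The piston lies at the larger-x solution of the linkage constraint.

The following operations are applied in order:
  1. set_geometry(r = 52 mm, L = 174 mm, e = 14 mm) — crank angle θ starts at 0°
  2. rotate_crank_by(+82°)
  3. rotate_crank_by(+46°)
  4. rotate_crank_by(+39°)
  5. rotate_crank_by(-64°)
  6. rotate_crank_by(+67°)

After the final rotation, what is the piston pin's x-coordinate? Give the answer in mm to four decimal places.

122.7190

set_geometry: r = 52 mm, L = 174 mm, e = 14 mm; θ ← 0°
rotate_crank_by(+82°): θ ← 0° +82° = 82°
rotate_crank_by(+46°): θ ← 82° +46° = 128°
rotate_crank_by(+39°): θ ← 128° +39° = 167°
rotate_crank_by(-64°): θ ← 167° -64° = 103°
rotate_crank_by(+67°): θ ← 103° +67° = 170°
crank pin P = (r cos θ, r sin θ) = (-51.210003, 9.029705)
h = r sin θ − e = 9.029705 − 14 = -4.970295
x = r cos θ + √(L² − h²) = -51.210003 + √(30276.0 − 24.7038) = -51.210003 + 173.928997 = 122.718994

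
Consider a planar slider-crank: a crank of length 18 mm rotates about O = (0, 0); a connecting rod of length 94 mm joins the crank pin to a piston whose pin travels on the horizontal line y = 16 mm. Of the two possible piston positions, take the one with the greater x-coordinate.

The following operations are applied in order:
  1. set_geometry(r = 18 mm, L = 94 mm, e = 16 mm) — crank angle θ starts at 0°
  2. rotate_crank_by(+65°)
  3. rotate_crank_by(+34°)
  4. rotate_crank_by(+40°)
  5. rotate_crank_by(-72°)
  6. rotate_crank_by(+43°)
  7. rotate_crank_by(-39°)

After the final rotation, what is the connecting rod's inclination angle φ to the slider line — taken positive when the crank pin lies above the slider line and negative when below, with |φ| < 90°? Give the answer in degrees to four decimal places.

set_geometry: r = 18 mm, L = 94 mm, e = 16 mm; θ ← 0°
rotate_crank_by(+65°): θ ← 0° +65° = 65°
rotate_crank_by(+34°): θ ← 65° +34° = 99°
rotate_crank_by(+40°): θ ← 99° +40° = 139°
rotate_crank_by(-72°): θ ← 139° -72° = 67°
rotate_crank_by(+43°): θ ← 67° +43° = 110°
rotate_crank_by(-39°): θ ← 110° -39° = 71°
crank pin P = (r cos θ, r sin θ) = (5.860227, 17.019334)
h = r sin θ − e = 17.019334 − 16 = 1.019334
sin φ = h / L = 1.019334 / 94 = 0.01084398
φ = arcsin(0.01084398) = 0.621327°

0.6213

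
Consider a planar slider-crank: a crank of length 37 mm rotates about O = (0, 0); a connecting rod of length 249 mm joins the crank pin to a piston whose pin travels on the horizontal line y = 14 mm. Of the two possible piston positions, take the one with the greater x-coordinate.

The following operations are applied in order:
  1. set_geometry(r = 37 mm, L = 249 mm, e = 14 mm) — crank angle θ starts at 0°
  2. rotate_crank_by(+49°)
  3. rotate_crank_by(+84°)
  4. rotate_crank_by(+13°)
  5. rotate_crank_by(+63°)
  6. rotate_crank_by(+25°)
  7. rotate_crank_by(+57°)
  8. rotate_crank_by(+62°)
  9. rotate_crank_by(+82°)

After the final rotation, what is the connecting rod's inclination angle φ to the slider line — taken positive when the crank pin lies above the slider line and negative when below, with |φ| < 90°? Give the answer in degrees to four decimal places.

5.0087

set_geometry: r = 37 mm, L = 249 mm, e = 14 mm; θ ← 0°
rotate_crank_by(+49°): θ ← 0° +49° = 49°
rotate_crank_by(+84°): θ ← 49° +84° = 133°
rotate_crank_by(+13°): θ ← 133° +13° = 146°
rotate_crank_by(+63°): θ ← 146° +63° = 209°
rotate_crank_by(+25°): θ ← 209° +25° = 234°
rotate_crank_by(+57°): θ ← 234° +57° = 291°
rotate_crank_by(+62°): θ ← 291° +62° = 353°
rotate_crank_by(+82°): θ ← 353° +82° = 435°
crank pin P = (r cos θ, r sin θ) = (9.576305, 35.739256)
h = r sin θ − e = 35.739256 − 14 = 21.739256
sin φ = h / L = 21.739256 / 249 = 0.08730625
φ = arcsin(0.08730625) = 5.008656°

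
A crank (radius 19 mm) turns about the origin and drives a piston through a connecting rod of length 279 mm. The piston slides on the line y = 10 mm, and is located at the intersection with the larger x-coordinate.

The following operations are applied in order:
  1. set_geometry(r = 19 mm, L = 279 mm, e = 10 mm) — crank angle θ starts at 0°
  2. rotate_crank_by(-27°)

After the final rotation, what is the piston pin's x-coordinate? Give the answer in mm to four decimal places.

295.3067

set_geometry: r = 19 mm, L = 279 mm, e = 10 mm; θ ← 0°
rotate_crank_by(-27°): θ ← 0° -27° = -27°
crank pin P = (r cos θ, r sin θ) = (16.929124, -8.625819)
h = r sin θ − e = -8.625819 − 10 = -18.625819
x = r cos θ + √(L² − h²) = 16.929124 + √(77841.0 − 346.9212) = 16.929124 + 278.377583 = 295.306707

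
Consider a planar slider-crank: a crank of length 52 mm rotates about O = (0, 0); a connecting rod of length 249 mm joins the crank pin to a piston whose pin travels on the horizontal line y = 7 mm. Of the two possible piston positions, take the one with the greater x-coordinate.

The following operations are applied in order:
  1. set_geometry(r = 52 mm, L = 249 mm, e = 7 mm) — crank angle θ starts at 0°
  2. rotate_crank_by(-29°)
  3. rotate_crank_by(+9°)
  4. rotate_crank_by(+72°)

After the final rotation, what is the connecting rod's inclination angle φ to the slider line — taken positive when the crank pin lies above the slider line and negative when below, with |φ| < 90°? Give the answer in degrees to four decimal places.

set_geometry: r = 52 mm, L = 249 mm, e = 7 mm; θ ← 0°
rotate_crank_by(-29°): θ ← 0° -29° = -29°
rotate_crank_by(+9°): θ ← -29° +9° = -20°
rotate_crank_by(+72°): θ ← -20° +72° = 52°
crank pin P = (r cos θ, r sin θ) = (32.014397, 40.976559)
h = r sin θ − e = 40.976559 − 7 = 33.976559
sin φ = h / L = 33.976559 / 249 = 0.13645204
φ = arcsin(0.13645204) = 7.842593°

7.8426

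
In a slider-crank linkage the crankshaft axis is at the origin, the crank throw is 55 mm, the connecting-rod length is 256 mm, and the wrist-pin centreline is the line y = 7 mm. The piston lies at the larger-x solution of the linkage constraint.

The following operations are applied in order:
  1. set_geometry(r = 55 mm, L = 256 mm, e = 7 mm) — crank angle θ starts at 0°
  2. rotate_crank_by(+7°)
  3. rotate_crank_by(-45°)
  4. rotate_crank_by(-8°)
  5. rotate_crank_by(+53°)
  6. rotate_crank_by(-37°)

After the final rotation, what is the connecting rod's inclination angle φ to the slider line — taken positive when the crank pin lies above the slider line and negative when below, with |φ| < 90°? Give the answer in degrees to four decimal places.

-7.7451

set_geometry: r = 55 mm, L = 256 mm, e = 7 mm; θ ← 0°
rotate_crank_by(+7°): θ ← 0° +7° = 7°
rotate_crank_by(-45°): θ ← 7° -45° = -38°
rotate_crank_by(-8°): θ ← -38° -8° = -46°
rotate_crank_by(+53°): θ ← -46° +53° = 7°
rotate_crank_by(-37°): θ ← 7° -37° = -30°
crank pin P = (r cos θ, r sin θ) = (47.631397, -27.500000)
h = r sin θ − e = -27.500000 − 7 = -34.500000
sin φ = h / L = -34.500000 / 256 = -0.13476562
φ = arcsin(-0.13476562) = -7.745067°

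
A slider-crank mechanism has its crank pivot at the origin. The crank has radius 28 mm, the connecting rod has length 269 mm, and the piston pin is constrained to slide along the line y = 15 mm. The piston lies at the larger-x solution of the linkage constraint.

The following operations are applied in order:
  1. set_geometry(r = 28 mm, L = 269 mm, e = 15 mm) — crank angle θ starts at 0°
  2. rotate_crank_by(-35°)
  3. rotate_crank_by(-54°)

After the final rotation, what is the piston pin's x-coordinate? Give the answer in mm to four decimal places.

set_geometry: r = 28 mm, L = 269 mm, e = 15 mm; θ ← 0°
rotate_crank_by(-35°): θ ← 0° -35° = -35°
rotate_crank_by(-54°): θ ← -35° -54° = -89°
crank pin P = (r cos θ, r sin θ) = (0.488667, -27.995735)
h = r sin θ − e = -27.995735 − 15 = -42.995735
x = r cos θ + √(L² − h²) = 0.488667 + √(72361.0 − 1848.6333) = 0.488667 + 265.541648 = 266.030315

266.0303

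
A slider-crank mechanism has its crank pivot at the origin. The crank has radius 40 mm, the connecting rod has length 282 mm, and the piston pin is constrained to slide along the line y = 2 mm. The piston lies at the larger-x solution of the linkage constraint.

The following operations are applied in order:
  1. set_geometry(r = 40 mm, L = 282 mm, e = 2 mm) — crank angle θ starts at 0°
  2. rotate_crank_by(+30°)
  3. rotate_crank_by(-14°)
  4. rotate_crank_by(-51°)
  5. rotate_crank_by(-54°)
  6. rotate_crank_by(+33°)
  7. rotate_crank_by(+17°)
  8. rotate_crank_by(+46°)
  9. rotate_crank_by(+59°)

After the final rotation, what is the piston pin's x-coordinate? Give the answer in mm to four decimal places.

set_geometry: r = 40 mm, L = 282 mm, e = 2 mm; θ ← 0°
rotate_crank_by(+30°): θ ← 0° +30° = 30°
rotate_crank_by(-14°): θ ← 30° -14° = 16°
rotate_crank_by(-51°): θ ← 16° -51° = -35°
rotate_crank_by(-54°): θ ← -35° -54° = -89°
rotate_crank_by(+33°): θ ← -89° +33° = -56°
rotate_crank_by(+17°): θ ← -56° +17° = -39°
rotate_crank_by(+46°): θ ← -39° +46° = 7°
rotate_crank_by(+59°): θ ← 7° +59° = 66°
crank pin P = (r cos θ, r sin θ) = (16.269466, 36.541818)
h = r sin θ − e = 36.541818 − 2 = 34.541818
x = r cos θ + √(L² − h²) = 16.269466 + √(79524.0 − 1193.1372) = 16.269466 + 279.876513 = 296.145979

296.1460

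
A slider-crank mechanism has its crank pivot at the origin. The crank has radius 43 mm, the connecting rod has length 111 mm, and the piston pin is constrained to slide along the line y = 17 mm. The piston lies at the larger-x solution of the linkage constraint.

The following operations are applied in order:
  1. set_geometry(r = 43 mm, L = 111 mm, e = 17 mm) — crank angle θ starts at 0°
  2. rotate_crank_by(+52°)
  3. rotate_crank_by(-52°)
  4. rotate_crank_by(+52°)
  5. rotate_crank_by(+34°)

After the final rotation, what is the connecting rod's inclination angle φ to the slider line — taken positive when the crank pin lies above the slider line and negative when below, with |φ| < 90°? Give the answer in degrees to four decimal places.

13.4909

set_geometry: r = 43 mm, L = 111 mm, e = 17 mm; θ ← 0°
rotate_crank_by(+52°): θ ← 0° +52° = 52°
rotate_crank_by(-52°): θ ← 52° -52° = 0°
rotate_crank_by(+52°): θ ← 0° +52° = 52°
rotate_crank_by(+34°): θ ← 52° +34° = 86°
crank pin P = (r cos θ, r sin θ) = (2.999528, 42.895254)
h = r sin θ − e = 42.895254 − 17 = 25.895254
sin φ = h / L = 25.895254 / 111 = 0.23329058
φ = arcsin(0.23329058) = 13.490880°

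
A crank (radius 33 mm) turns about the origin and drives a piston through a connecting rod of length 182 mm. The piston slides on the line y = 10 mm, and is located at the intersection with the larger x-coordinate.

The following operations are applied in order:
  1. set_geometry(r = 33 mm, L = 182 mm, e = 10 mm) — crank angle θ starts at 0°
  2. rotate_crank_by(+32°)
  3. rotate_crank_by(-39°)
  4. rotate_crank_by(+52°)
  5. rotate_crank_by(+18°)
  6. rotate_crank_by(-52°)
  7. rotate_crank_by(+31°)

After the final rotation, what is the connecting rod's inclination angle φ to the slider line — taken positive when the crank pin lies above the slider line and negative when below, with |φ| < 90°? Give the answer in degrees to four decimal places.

set_geometry: r = 33 mm, L = 182 mm, e = 10 mm; θ ← 0°
rotate_crank_by(+32°): θ ← 0° +32° = 32°
rotate_crank_by(-39°): θ ← 32° -39° = -7°
rotate_crank_by(+52°): θ ← -7° +52° = 45°
rotate_crank_by(+18°): θ ← 45° +18° = 63°
rotate_crank_by(-52°): θ ← 63° -52° = 11°
rotate_crank_by(+31°): θ ← 11° +31° = 42°
crank pin P = (r cos θ, r sin θ) = (24.523779, 22.081310)
h = r sin θ − e = 22.081310 − 10 = 12.081310
sin φ = h / L = 12.081310 / 182 = 0.06638082
φ = arcsin(0.06638082) = 3.806140°

3.8061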